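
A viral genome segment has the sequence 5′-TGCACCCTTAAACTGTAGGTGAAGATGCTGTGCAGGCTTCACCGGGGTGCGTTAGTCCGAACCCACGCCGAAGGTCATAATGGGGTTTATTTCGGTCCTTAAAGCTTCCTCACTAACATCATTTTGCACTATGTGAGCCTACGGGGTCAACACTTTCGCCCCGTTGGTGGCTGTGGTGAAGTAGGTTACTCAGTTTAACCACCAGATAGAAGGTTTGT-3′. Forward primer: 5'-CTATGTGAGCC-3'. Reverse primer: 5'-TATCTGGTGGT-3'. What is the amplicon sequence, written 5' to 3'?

Forward primer CTATGTGAGCC is found on the top strand at positions 129–139.
Reverse complement of the reverse primer: ACCACCAGATA. This occurs on the top strand at positions 198–208.
The product is the template from position 129 through 208 (80 bp).

5'-CTATGTGAGCCTACGGGGTCAACACTTTCGCCCCGTTGGTGGCTGTGGTGAAGTAGGTTACTCAGTTTAACCACCAGATA-3'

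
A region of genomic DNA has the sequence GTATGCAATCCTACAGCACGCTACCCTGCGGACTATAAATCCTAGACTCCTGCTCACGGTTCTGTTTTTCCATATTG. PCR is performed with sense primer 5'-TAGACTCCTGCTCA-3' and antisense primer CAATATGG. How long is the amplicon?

35 bp

Forward primer TAGACTCCTGCTCA is found on the top strand at positions 43–56.
Reverse complement of the reverse primer: CCATATTG. This occurs on the top strand at positions 70–77.
The product runs from position 43 to position 77, so its length is 77 − 43 + 1 = 35 bp.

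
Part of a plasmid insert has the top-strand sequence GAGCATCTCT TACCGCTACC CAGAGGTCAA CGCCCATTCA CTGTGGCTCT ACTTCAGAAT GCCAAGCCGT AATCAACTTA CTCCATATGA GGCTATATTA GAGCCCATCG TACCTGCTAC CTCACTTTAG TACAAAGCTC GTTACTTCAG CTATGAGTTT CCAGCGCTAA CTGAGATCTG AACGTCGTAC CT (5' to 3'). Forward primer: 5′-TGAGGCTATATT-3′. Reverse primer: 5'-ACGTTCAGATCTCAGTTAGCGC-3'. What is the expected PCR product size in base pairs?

98 bp

Scanning the template, TGAGGCTATATT occurs at positions 88–99; this primer anneals to the bottom strand there with its 3' end pointing downstream.
Reverse complement of the reverse primer: GCGCTAACTGAGATCTGAACGT. This occurs on the top strand at positions 164–185.
The product runs from position 88 to position 185, so its length is 185 − 88 + 1 = 98 bp.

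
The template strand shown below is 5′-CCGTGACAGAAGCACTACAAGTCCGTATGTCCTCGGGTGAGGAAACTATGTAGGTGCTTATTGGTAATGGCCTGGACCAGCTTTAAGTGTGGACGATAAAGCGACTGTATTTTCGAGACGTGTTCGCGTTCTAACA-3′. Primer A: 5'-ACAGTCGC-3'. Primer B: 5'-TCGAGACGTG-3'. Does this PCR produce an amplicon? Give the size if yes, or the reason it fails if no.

No product — the primers' 3' ends point away from each other.

Primer A (ACAGTCGC) has reverse complement GCGACTGT, which matches the top strand at positions 101–108; primer A anneals to the top strand there with its 3' end pointing upstream toward position 101.
Primer B (TCGAGACGTG) matches the top strand directly at positions 113–122; it anneals to the bottom strand with its 3' end pointing downstream toward position 122.
The 3' ends diverge (primer A extends toward position 1, primer B toward position 136), so the primers never converge on a shared product.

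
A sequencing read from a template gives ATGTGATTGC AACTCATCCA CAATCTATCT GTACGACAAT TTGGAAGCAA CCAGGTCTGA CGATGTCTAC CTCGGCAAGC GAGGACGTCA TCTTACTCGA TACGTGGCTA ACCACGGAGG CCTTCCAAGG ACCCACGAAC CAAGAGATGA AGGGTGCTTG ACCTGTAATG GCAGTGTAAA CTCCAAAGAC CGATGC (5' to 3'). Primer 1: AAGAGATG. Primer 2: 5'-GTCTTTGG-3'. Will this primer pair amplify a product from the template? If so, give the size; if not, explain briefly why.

Yes — a 49 bp product.

Primer 1 (AAGAGATG) matches the top strand at positions 142–149; it acts as a forward primer.
Primer 2's reverse complement is CCAAAGAC, matching the top strand at positions 183–190; it acts as a reverse primer.
The 3' ends face each other across positions 142–190, giving a 49 bp product.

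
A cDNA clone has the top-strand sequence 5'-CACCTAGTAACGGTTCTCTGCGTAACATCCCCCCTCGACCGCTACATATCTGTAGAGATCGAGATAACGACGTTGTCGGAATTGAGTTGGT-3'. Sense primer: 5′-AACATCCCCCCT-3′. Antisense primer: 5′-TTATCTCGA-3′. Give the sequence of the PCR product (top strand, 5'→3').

The forward primer matches the template at positions 24–35.
Reverse complement of the reverse primer: TCGAGATAA. This occurs on the top strand at positions 59–67.
The product is the template from position 24 through 67 (44 bp).

5'-AACATCCCCCCTCGACCGCTACATATCTGTAGAGATCGAGATAA-3'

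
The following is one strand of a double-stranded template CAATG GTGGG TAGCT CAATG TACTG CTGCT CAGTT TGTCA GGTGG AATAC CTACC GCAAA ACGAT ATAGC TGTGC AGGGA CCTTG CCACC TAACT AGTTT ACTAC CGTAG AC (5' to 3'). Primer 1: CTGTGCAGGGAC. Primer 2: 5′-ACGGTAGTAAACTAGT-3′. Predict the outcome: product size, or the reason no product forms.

Yes — a 39 bp product.

Primer 1 (CTGTGCAGGGAC) matches the top strand at positions 70–81; it acts as a forward primer.
Primer 2's reverse complement is ACTAGTTTACTACCGT, matching the top strand at positions 93–108; it acts as a reverse primer.
The 3' ends face each other across positions 70–108, giving a 39 bp product.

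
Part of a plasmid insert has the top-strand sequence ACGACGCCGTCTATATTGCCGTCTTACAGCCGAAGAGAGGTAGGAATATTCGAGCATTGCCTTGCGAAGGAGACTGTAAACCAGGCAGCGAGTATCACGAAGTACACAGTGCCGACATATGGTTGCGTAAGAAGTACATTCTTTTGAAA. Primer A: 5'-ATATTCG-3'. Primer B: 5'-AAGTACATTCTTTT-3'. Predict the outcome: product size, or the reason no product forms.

No product — both primers anneal to the same strand and extend in the same direction.

Primer A (ATATTCG) matches the top strand at positions 46–52 (3' end points downstream).
Primer B (AAGTACATTCTTTT) also matches the top strand directly, at positions 132–145 — its reverse complement AAAAGAATGTACTT is not present.
Both primers anneal to the bottom strand with 3' ends pointing the same way, so neither can prime synthesis back toward the other.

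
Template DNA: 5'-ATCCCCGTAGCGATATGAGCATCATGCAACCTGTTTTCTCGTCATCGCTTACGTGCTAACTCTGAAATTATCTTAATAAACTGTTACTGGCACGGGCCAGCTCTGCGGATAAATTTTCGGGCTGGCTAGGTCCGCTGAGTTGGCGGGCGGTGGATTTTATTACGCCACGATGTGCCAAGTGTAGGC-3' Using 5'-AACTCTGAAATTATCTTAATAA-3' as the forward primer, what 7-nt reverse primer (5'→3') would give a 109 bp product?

5'-GGCGTAA-3'

The forward primer binds at positions 58–79, so a 109 bp product ends at position 58 + 109 − 1 = 166.
The reverse primer anneals to the top strand over positions 160–166, i.e. to TTACGCC.
Its sequence written 5'→3' is the reverse complement: GGCGTAA.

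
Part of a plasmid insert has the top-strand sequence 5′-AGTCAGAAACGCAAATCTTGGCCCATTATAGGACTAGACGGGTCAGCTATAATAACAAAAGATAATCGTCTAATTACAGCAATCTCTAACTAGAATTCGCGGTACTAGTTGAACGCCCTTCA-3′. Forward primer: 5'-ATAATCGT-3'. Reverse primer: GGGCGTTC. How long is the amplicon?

57 bp

Forward primer ATAATCGT is found on the top strand at positions 62–69.
The reverse primer's reverse complement is GAACGCCC, which matches the template at positions 111–118.
The product runs from position 62 to position 118, so its length is 118 − 62 + 1 = 57 bp.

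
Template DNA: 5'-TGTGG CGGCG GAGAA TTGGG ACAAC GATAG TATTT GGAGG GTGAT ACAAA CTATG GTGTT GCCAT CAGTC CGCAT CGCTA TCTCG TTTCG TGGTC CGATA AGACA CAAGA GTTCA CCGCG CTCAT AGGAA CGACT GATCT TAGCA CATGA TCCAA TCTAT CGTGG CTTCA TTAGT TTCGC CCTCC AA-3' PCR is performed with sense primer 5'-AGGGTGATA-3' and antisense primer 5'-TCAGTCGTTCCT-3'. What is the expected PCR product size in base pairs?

100 bp

The forward primer matches the template at positions 38–46.
Taking the reverse complement of TCAGTCGTTCCT gives AGGAACGACTGA, found at positions 126–137 on the template; the primer anneals here to the top strand with its 3' end pointing upstream.
The product runs from position 38 to position 137, so its length is 137 − 38 + 1 = 100 bp.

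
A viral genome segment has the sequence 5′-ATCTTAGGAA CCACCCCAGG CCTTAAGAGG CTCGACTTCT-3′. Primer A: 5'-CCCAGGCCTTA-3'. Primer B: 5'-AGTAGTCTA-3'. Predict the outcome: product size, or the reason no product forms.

Primer B (AGTAGTCTA) does not match the top strand, and its reverse complement TAGACTACT does not match either.
With no annealing site for primer B, no amplification occurs.

No product — primer B has no binding site in the template.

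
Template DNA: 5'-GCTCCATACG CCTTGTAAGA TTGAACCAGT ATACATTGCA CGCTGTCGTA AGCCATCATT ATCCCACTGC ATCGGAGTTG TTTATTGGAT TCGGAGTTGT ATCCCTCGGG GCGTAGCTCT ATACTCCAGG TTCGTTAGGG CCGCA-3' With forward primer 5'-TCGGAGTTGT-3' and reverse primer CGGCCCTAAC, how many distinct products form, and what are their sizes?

Two products: 72 bp, 53 bp

The forward primer TCGGAGTTGT matches the top strand at positions 72–81, 91–100.
The reverse primer's reverse complement is GTTAGGGCCG, matching at positions 134–143.
Each forward site pairs with the reverse site to give a product ending at position 143: sizes 72, 53 bp.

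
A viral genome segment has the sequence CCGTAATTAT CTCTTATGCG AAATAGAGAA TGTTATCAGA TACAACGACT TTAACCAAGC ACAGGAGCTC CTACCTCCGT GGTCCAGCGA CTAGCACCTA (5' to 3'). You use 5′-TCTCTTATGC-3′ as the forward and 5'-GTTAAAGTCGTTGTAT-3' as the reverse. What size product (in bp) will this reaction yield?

The forward primer matches the template at positions 10–19.
Taking the reverse complement of GTTAAAGTCGTTGTAT gives ATACAACGACTTTAAC, found at positions 40–55 on the template; the primer anneals here to the top strand with its 3' end pointing upstream.
The product runs from position 10 to position 55, so its length is 55 − 10 + 1 = 46 bp.

46 bp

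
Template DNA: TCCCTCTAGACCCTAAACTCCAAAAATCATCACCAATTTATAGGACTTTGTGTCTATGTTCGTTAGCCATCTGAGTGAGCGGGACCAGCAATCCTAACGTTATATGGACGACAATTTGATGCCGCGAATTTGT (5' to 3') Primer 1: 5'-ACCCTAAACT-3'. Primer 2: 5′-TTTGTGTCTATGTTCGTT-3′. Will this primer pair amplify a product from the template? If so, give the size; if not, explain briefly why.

Primer 1 (ACCCTAAACT) matches the top strand at positions 10–19 (3' end points downstream).
Primer 2 (TTTGTGTCTATGTTCGTT) also matches the top strand directly, at positions 47–64 — its reverse complement AACGAACATAGACACAAA is not present.
Both primers anneal to the bottom strand with 3' ends pointing the same way, so neither can prime synthesis back toward the other.

No product — both primers anneal to the same strand and extend in the same direction.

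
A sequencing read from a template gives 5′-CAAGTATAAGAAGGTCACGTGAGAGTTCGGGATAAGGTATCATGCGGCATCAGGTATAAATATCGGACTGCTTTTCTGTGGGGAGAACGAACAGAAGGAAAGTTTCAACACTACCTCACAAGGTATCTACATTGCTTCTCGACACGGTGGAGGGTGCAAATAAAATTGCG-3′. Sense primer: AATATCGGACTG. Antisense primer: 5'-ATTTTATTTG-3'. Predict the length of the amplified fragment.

108 bp

Forward primer AATATCGGACTG is found on the top strand at positions 59–70.
The reverse primer's reverse complement is CAAATAAAAT, which matches the template at positions 157–166.
Amplicon spans positions 59–166: 108 bp.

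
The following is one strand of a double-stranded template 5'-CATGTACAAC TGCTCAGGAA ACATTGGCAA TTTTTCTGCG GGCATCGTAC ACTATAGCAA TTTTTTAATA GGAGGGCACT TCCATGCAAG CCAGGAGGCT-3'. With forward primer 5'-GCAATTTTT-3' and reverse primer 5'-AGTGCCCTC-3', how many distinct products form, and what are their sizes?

The forward primer GCAATTTTT matches the top strand at positions 27–35, 57–65.
The reverse primer's reverse complement is GAGGGCACT, matching at positions 72–80.
Each forward site pairs with the reverse site to give a product ending at position 80: sizes 54, 24 bp.

Two products: 54 bp, 24 bp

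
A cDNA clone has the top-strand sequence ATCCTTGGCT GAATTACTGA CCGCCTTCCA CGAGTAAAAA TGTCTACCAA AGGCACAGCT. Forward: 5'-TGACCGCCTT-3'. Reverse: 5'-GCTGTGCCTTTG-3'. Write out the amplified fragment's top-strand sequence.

5'-TGACCGCCTTCCACGAGTAAAAATGTCTACCAAAGGCACAGC-3'

Scanning the template, TGACCGCCTT occurs at positions 18–27; this primer anneals to the bottom strand there with its 3' end pointing downstream.
Reverse complement of the reverse primer: CAAAGGCACAGC. This occurs on the top strand at positions 48–59.
The product is the template from position 18 through 59 (42 bp).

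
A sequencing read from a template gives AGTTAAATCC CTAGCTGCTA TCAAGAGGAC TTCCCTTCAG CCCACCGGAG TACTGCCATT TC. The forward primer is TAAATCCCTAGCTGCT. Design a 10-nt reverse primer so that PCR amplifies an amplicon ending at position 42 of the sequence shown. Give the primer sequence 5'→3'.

The forward primer binds at positions 4–19; the product's 3' end on the top strand is position 42.
The reverse primer anneals to the top strand over positions 33–42, i.e. to CCCTTCAGCC.
Its sequence written 5'→3' is the reverse complement: GGCTGAAGGG.

5'-GGCTGAAGGG-3'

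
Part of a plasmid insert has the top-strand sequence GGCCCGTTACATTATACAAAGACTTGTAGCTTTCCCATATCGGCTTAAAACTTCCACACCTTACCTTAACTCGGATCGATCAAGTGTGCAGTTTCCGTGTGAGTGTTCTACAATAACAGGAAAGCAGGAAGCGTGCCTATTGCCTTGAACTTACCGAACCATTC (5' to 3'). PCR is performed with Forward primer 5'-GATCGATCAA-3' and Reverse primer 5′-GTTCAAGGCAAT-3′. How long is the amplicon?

77 bp

Forward primer GATCGATCAA is found on the top strand at positions 74–83.
The reverse primer's reverse complement is ATTGCCTTGAAC, which matches the template at positions 139–150.
Product length = (reverse-primer end) − (forward-primer start) + 1 = 150 − 74 + 1 = 77 bp.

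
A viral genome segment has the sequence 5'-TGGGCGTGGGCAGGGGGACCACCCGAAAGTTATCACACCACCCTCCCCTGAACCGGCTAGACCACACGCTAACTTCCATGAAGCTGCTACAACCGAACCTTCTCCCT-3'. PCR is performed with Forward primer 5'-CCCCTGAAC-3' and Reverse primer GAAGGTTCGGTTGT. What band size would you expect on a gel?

The forward primer matches the template at positions 45–53.
Taking the reverse complement of GAAGGTTCGGTTGT gives ACAACCGAACCTTC, found at positions 89–102 on the template; the primer anneals here to the top strand with its 3' end pointing upstream.
The product runs from position 45 to position 102, so its length is 102 − 45 + 1 = 58 bp.

58 bp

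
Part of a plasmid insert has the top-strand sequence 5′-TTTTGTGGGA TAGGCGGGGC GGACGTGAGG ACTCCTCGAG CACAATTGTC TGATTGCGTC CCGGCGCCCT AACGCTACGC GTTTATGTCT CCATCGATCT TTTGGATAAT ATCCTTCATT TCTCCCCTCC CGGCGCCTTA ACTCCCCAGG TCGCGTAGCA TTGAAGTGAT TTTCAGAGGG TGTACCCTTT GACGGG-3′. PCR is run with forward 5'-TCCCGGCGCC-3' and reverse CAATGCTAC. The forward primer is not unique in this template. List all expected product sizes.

105 bp, 36 bp

The forward primer TCCCGGCGCC matches the top strand at positions 59–68, 128–137.
The reverse primer's reverse complement is GTAGCATTG, matching at positions 155–163.
Each forward site pairs with the reverse site to give a product ending at position 163: sizes 105, 36 bp.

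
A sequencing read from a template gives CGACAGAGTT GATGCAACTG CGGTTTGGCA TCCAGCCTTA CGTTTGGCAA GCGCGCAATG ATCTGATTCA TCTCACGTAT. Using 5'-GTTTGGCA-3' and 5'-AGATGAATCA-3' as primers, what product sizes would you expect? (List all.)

51 bp, 32 bp

The forward primer GTTTGGCA matches the top strand at positions 23–30, 42–49.
The reverse primer's reverse complement is TGATTCATCT, matching at positions 64–73.
Each forward site pairs with the reverse site to give a product ending at position 73: sizes 51, 32 bp.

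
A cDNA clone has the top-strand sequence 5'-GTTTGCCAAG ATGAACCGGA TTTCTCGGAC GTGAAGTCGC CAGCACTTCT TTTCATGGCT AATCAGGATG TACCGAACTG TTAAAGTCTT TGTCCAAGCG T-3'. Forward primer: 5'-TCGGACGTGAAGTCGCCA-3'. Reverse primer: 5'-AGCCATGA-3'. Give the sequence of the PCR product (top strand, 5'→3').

The forward primer matches the template at positions 25–42.
Reverse complement of the reverse primer: TCATGGCT. This occurs on the top strand at positions 53–60.
The product is the template from position 25 through 60 (36 bp).

5'-TCGGACGTGAAGTCGCCAGCACTTCTTTTCATGGCT-3'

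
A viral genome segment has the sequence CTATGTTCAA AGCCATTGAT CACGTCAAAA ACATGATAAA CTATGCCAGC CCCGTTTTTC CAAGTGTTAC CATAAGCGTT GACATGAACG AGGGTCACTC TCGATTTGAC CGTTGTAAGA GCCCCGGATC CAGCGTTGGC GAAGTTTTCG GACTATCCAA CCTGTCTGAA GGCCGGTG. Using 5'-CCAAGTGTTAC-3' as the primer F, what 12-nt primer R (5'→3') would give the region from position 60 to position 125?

5'-GGGGCTCTTACA-3'

The product's 3' end on the top strand is position 125.
The reverse primer anneals to the top strand over positions 114–125, i.e. to TGTAAGAGCCCC.
Its sequence written 5'→3' is the reverse complement: GGGGCTCTTACA.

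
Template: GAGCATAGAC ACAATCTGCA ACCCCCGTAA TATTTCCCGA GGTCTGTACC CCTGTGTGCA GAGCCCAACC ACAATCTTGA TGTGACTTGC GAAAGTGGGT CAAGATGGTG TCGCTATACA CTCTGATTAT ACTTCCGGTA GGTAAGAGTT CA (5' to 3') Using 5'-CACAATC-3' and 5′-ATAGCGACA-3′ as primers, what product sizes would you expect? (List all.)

The forward primer CACAATC matches the top strand at positions 10–16, 70–76.
The reverse primer's reverse complement is TGTCGCTAT, matching at positions 109–117.
Each forward site pairs with the reverse site to give a product ending at position 117: sizes 108, 48 bp.

108 bp, 48 bp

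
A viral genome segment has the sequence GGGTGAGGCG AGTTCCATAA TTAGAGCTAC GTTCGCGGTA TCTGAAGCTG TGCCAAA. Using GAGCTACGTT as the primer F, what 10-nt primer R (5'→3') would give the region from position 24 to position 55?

The product's 3' end on the top strand is position 55.
The reverse primer anneals to the top strand over positions 46–55, i.e. to AGCTGTGCCA.
Its sequence written 5'→3' is the reverse complement: TGGCACAGCT.

5'-TGGCACAGCT-3'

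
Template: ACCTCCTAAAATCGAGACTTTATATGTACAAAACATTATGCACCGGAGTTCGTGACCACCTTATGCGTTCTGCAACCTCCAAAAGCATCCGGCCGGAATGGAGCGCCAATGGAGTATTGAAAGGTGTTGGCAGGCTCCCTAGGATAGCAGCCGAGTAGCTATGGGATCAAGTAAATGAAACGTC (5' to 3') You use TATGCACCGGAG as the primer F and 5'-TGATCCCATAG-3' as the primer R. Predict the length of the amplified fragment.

133 bp

The forward primer matches the template at positions 37–48.
Reverse complement of the reverse primer: CTATGGGATCA. This occurs on the top strand at positions 159–169.
Amplicon spans positions 37–169: 133 bp.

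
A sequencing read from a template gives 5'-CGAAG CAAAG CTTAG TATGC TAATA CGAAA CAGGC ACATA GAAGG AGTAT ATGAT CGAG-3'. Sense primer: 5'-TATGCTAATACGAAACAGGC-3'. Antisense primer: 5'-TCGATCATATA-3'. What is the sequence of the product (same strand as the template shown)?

5'-TATGCTAATACGAAACAGGCACATAGAAGGAGTATATGATCGA-3'

The forward primer matches the template at positions 16–35.
Taking the reverse complement of TCGATCATATA gives TATATGATCGA, found at positions 48–58 on the template; the primer anneals here to the top strand with its 3' end pointing upstream.
The product is the template from position 16 through 58 (43 bp).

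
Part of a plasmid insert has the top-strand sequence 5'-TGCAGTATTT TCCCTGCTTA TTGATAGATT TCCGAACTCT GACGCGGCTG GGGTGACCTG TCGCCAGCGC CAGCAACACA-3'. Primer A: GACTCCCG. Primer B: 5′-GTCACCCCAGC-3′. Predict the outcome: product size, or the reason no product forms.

No product — primer A has no binding site in the template.

Primer A (GACTCCCG) does not match the top strand, and its reverse complement CGGGAGTC does not match either.
With no annealing site for primer A, no amplification occurs.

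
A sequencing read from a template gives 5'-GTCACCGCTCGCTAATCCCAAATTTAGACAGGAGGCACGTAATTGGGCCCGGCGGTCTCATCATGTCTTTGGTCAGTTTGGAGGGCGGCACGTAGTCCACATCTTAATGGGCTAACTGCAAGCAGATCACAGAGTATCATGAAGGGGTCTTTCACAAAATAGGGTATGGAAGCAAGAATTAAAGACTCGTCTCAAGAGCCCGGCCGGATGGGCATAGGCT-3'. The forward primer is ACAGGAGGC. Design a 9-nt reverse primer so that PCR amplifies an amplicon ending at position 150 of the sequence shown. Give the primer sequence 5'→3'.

The forward primer binds at positions 28–36; the product's 3' end on the top strand is position 150.
The reverse primer anneals to the top strand over positions 142–150, i.e. to AAGGGGTCT.
Its sequence written 5'→3' is the reverse complement: AGACCCCTT.

5'-AGACCCCTT-3'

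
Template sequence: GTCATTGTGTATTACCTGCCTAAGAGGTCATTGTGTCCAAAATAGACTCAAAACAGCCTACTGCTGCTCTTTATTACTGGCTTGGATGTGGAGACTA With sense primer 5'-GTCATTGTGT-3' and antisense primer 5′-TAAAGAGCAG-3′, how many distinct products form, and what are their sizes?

Two products: 73 bp, 47 bp

The forward primer GTCATTGTGT matches the top strand at positions 1–10, 27–36.
The reverse primer's reverse complement is CTGCTCTTTA, matching at positions 64–73.
Each forward site pairs with the reverse site to give a product ending at position 73: sizes 73, 47 bp.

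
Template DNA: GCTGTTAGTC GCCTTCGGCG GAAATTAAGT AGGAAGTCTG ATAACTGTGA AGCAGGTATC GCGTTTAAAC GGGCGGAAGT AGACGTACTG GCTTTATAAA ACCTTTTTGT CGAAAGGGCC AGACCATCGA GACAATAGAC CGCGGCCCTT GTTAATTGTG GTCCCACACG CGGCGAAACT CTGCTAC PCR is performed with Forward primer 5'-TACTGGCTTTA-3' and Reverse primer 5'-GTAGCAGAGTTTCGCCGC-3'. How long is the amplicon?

Forward primer TACTGGCTTTA is found on the top strand at positions 86–96.
The reverse primer's reverse complement is GCGGCGAAACTCTGCTAC, which matches the template at positions 170–187.
The product runs from position 86 to position 187, so its length is 187 − 86 + 1 = 102 bp.

102 bp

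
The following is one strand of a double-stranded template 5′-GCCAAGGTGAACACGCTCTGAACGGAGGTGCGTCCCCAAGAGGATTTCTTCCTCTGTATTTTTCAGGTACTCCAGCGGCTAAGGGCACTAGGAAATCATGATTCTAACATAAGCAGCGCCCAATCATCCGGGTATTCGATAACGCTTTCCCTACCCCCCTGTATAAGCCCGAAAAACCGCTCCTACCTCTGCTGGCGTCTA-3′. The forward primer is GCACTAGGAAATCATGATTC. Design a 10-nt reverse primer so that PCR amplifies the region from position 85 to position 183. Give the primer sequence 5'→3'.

The product's 3' end on the top strand is position 183.
The reverse primer anneals to the top strand over positions 174–183, i.e. to AAACCGCTCC.
Its sequence written 5'→3' is the reverse complement: GGAGCGGTTT.

5'-GGAGCGGTTT-3'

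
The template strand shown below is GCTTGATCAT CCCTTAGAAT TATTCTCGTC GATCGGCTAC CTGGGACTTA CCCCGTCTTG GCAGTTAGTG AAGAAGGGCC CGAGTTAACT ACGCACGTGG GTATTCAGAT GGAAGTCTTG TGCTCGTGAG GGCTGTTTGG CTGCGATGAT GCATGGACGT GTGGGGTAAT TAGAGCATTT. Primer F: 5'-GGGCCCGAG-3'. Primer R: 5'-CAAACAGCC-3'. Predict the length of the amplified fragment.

64 bp

The forward primer matches the template at positions 76–84.
Taking the reverse complement of CAAACAGCC gives GGCTGTTTG, found at positions 131–139 on the template; the primer anneals here to the top strand with its 3' end pointing upstream.
Product length = (reverse-primer end) − (forward-primer start) + 1 = 139 − 76 + 1 = 64 bp.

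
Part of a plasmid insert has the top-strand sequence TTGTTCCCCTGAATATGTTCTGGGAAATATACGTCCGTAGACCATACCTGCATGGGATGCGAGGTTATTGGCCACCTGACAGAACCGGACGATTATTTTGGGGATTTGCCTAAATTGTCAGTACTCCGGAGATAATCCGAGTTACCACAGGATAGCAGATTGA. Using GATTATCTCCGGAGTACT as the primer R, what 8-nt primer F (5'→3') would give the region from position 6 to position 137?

5'-CCCCTGAA-3'

The reverse primer's reverse complement AGTACTCCGGAGATAATC matches the template at positions 120–137; the product starts at position 6.
The forward primer is identical to the top strand over positions 6–13: CCCCTGAA.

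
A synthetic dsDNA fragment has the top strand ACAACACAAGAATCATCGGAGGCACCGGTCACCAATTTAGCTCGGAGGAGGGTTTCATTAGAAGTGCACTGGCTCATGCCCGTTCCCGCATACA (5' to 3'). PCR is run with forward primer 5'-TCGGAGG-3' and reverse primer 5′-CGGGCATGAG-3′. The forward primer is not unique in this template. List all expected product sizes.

The forward primer TCGGAGG matches the top strand at positions 16–22, 42–48.
The reverse primer's reverse complement is CTCATGCCCG, matching at positions 73–82.
Each forward site pairs with the reverse site to give a product ending at position 82: sizes 67, 41 bp.

67 bp, 41 bp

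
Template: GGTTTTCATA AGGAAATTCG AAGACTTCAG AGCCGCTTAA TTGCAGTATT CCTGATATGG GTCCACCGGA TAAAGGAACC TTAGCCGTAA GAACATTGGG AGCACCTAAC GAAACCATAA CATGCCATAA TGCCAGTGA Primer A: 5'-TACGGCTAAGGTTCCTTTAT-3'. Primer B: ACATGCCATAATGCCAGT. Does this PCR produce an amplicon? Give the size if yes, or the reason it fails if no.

No product — the primers' 3' ends point away from each other.

Primer A (TACGGCTAAGGTTCCTTTAT) has reverse complement ATAAAGGAACCTTAGCCGTA, which matches the top strand at positions 70–89; primer A anneals to the top strand there with its 3' end pointing upstream toward position 70.
Primer B (ACATGCCATAATGCCAGT) matches the top strand directly at positions 120–137; it anneals to the bottom strand with its 3' end pointing downstream toward position 137.
The 3' ends diverge (primer A extends toward position 1, primer B toward position 139), so the primers never converge on a shared product.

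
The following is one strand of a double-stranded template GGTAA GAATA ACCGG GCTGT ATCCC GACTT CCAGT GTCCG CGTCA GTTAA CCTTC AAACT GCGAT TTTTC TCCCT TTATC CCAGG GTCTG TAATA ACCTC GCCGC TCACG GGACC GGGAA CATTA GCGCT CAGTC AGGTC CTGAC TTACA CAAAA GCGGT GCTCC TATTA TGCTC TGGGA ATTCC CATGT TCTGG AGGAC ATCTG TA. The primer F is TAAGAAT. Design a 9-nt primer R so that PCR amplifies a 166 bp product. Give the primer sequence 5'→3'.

5'-ATAGGAGCA-3'

The forward primer binds at positions 3–9, so a 166 bp product ends at position 3 + 166 − 1 = 168.
The reverse primer anneals to the top strand over positions 160–168, i.e. to TGCTCCTAT.
Its sequence written 5'→3' is the reverse complement: ATAGGAGCA.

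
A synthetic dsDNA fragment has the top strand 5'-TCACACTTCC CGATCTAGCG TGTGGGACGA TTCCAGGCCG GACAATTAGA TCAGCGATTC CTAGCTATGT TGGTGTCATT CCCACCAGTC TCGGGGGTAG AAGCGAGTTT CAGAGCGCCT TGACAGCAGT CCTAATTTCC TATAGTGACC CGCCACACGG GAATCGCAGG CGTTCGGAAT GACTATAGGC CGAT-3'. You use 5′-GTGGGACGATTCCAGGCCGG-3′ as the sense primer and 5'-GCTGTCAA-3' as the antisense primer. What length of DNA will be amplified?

106 bp

The forward primer matches the template at positions 22–41.
The reverse primer's reverse complement is TTGACAGC, which matches the template at positions 120–127.
The product runs from position 22 to position 127, so its length is 127 − 22 + 1 = 106 bp.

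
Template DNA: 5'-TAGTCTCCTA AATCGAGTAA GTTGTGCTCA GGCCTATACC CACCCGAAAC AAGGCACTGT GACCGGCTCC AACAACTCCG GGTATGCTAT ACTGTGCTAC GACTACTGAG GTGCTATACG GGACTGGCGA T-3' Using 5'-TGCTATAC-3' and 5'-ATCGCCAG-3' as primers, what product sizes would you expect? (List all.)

The forward primer TGCTATAC matches the top strand at positions 85–92, 112–119.
The reverse primer's reverse complement is CTGGCGAT, matching at positions 124–131.
Each forward site pairs with the reverse site to give a product ending at position 131: sizes 47, 20 bp.

47 bp, 20 bp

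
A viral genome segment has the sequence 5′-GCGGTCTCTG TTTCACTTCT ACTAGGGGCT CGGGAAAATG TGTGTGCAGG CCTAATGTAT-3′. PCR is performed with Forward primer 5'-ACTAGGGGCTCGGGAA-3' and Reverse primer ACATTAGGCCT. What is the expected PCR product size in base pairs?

The forward primer matches the template at positions 21–36.
Taking the reverse complement of ACATTAGGCCT gives AGGCCTAATGT, found at positions 48–58 on the template; the primer anneals here to the top strand with its 3' end pointing upstream.
Product length = (reverse-primer end) − (forward-primer start) + 1 = 58 − 21 + 1 = 38 bp.

38 bp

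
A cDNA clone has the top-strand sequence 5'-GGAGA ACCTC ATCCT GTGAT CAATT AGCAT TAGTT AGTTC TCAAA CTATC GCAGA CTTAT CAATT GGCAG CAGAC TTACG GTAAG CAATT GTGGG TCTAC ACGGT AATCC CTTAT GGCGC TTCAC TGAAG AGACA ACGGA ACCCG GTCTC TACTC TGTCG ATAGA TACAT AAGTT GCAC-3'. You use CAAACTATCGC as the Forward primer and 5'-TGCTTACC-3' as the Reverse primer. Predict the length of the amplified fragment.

46 bp

The forward primer matches the template at positions 42–52.
Taking the reverse complement of TGCTTACC gives GGTAAGCA, found at positions 80–87 on the template; the primer anneals here to the top strand with its 3' end pointing upstream.
Product length = (reverse-primer end) − (forward-primer start) + 1 = 87 − 42 + 1 = 46 bp.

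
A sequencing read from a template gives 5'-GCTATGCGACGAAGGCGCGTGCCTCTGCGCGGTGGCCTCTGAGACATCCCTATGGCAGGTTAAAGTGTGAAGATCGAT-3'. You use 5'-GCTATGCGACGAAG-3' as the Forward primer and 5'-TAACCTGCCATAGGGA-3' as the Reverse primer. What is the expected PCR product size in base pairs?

Scanning the template, GCTATGCGACGAAG occurs at positions 1–14; this primer anneals to the bottom strand there with its 3' end pointing downstream.
Taking the reverse complement of TAACCTGCCATAGGGA gives TCCCTATGGCAGGTTA, found at positions 47–62 on the template; the primer anneals here to the top strand with its 3' end pointing upstream.
Amplicon spans positions 1–62: 62 bp.

62 bp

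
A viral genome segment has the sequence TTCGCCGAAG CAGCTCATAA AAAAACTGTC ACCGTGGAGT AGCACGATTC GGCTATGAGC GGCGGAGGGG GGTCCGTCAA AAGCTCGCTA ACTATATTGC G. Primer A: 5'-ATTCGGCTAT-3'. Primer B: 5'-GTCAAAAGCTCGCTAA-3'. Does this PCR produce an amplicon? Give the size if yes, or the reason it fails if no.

No product — both primers anneal to the same strand and extend in the same direction.

Primer A (ATTCGGCTAT) matches the top strand at positions 47–56 (3' end points downstream).
Primer B (GTCAAAAGCTCGCTAA) also matches the top strand directly, at positions 76–91 — its reverse complement TTAGCGAGCTTTTGAC is not present.
Both primers anneal to the bottom strand with 3' ends pointing the same way, so neither can prime synthesis back toward the other.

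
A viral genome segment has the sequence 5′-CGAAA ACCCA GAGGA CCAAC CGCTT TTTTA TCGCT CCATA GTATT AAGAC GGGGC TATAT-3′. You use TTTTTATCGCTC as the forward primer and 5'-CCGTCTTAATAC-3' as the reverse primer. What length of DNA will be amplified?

28 bp

The forward primer matches the template at positions 25–36.
The reverse primer's reverse complement is GTATTAAGACGG, which matches the template at positions 41–52.
Product length = (reverse-primer end) − (forward-primer start) + 1 = 52 − 25 + 1 = 28 bp.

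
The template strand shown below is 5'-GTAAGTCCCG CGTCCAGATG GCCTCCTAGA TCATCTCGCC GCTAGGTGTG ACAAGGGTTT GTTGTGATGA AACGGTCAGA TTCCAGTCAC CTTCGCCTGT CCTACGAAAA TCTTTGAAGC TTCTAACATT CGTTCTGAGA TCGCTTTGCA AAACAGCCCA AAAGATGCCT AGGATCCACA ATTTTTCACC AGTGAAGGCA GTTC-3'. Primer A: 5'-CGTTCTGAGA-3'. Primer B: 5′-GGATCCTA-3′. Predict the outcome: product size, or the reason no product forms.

Yes — a 47 bp product.

Primer A (CGTTCTGAGA) matches the top strand at positions 131–140; it acts as a forward primer.
Primer B's reverse complement is TAGGATCC, matching the top strand at positions 170–177; it acts as a reverse primer.
The 3' ends face each other across positions 131–177, giving a 47 bp product.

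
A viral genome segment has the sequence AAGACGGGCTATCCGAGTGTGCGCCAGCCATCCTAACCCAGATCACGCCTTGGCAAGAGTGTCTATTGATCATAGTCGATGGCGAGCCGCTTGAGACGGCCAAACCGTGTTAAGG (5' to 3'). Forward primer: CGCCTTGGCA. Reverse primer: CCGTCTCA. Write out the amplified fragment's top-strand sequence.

The forward primer matches the template at positions 46–55.
The reverse primer's reverse complement is TGAGACGG, which matches the template at positions 92–99.
The product is the template from position 46 through 99 (54 bp).

5'-CGCCTTGGCAAGAGTGTCTATTGATCATAGTCGATGGCGAGCCGCTTGAGACGG-3'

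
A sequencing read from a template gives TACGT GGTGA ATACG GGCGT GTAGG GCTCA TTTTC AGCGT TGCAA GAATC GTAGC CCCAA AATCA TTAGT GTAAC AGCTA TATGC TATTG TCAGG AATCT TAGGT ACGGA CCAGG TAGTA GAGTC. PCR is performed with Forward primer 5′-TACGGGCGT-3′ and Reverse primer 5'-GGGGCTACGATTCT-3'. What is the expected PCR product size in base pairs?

47 bp

Forward primer TACGGGCGT is found on the top strand at positions 12–20.
Reverse complement of the reverse primer: AGAATCGTAGCCCC. This occurs on the top strand at positions 45–58.
Product length = (reverse-primer end) − (forward-primer start) + 1 = 58 − 12 + 1 = 47 bp.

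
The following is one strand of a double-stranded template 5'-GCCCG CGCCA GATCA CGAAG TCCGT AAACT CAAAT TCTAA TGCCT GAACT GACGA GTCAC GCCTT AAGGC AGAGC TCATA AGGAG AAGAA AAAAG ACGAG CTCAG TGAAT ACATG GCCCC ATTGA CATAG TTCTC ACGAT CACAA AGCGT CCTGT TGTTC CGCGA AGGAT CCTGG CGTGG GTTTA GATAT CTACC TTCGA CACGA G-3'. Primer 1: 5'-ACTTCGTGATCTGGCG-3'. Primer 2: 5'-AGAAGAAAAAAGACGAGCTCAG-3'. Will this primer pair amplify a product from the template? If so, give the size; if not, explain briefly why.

No product — the primers' 3' ends point away from each other.

Primer 1 (ACTTCGTGATCTGGCG) has reverse complement CGCCAGATCACGAAGT, which matches the top strand at positions 6–21; primer 1 anneals to the top strand there with its 3' end pointing upstream toward position 6.
Primer 2 (AGAAGAAAAAAGACGAGCTCAG) matches the top strand directly at positions 84–105; it anneals to the bottom strand with its 3' end pointing downstream toward position 105.
The 3' ends diverge (primer 1 extends toward position 1, primer 2 toward position 206), so the primers never converge on a shared product.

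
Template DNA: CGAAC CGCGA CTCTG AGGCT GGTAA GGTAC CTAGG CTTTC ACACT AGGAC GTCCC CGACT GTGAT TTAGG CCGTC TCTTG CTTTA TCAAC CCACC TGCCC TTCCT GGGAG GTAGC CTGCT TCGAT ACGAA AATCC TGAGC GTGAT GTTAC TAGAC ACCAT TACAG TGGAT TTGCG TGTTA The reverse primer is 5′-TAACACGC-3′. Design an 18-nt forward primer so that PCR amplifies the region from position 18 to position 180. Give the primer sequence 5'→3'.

5'-GCTGGTAAGGTACCTAGG-3'

The reverse primer's reverse complement GCGTGTTA matches the template at positions 173–180; the product starts at position 18.
The forward primer is identical to the top strand over positions 18–35: GCTGGTAAGGTACCTAGG.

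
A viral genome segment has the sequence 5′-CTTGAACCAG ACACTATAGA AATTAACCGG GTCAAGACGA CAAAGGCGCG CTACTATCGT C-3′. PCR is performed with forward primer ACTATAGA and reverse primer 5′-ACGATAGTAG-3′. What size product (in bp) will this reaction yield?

48 bp

The forward primer matches the template at positions 13–20.
Taking the reverse complement of ACGATAGTAG gives CTACTATCGT, found at positions 51–60 on the template; the primer anneals here to the top strand with its 3' end pointing upstream.
Product length = (reverse-primer end) − (forward-primer start) + 1 = 60 − 13 + 1 = 48 bp.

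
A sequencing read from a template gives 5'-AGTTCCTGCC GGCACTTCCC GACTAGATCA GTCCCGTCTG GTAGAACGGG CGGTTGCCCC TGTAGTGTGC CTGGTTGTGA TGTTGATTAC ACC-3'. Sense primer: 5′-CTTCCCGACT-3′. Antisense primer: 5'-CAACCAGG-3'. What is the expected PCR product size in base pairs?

63 bp

Scanning the template, CTTCCCGACT occurs at positions 15–24; this primer anneals to the bottom strand there with its 3' end pointing downstream.
The reverse primer's reverse complement is CCTGGTTG, which matches the template at positions 70–77.
The product runs from position 15 to position 77, so its length is 77 − 15 + 1 = 63 bp.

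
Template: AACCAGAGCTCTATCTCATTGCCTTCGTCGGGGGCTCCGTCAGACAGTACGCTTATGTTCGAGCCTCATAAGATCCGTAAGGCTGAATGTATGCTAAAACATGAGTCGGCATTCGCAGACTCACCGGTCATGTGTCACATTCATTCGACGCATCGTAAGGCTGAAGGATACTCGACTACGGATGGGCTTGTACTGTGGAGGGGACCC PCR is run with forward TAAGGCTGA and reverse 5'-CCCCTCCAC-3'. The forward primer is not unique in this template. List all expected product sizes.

126 bp, 48 bp

The forward primer TAAGGCTGA matches the top strand at positions 78–86, 156–164.
The reverse primer's reverse complement is GTGGAGGGG, matching at positions 195–203.
Each forward site pairs with the reverse site to give a product ending at position 203: sizes 126, 48 bp.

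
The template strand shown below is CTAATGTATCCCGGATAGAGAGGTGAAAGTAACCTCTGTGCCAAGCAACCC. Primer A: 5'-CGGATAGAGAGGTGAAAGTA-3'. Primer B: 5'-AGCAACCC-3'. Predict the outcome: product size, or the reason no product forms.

No product — both primers anneal to the same strand and extend in the same direction.

Primer A (CGGATAGAGAGGTGAAAGTA) matches the top strand at positions 12–31 (3' end points downstream).
Primer B (AGCAACCC) also matches the top strand directly, at positions 44–51 — its reverse complement GGGTTGCT is not present.
Both primers anneal to the bottom strand with 3' ends pointing the same way, so neither can prime synthesis back toward the other.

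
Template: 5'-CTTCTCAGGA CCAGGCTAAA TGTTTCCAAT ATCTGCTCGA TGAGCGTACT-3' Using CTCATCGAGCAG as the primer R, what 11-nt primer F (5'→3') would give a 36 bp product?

5'-GACCAGGCTAA-3'

The reverse primer's reverse complement CTGCTCGATGAG matches the template at positions 33–44, so the product ends at position 44.
A 36 bp product then starts at position 44 − 36 + 1 = 9.
The forward primer is identical to the top strand there: GACCAGGCTAA.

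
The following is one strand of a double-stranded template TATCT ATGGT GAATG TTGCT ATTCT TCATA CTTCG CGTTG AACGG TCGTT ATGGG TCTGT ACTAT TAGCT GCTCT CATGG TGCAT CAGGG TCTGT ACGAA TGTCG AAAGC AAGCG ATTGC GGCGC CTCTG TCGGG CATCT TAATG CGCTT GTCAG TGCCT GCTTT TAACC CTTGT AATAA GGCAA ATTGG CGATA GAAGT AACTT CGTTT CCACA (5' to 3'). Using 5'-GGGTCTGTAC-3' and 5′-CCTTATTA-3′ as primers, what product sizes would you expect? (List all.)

130 bp, 95 bp

The forward primer GGGTCTGTAC matches the top strand at positions 53–62, 88–97.
The reverse primer's reverse complement is TAATAAGG, matching at positions 175–182.
Each forward site pairs with the reverse site to give a product ending at position 182: sizes 130, 95 bp.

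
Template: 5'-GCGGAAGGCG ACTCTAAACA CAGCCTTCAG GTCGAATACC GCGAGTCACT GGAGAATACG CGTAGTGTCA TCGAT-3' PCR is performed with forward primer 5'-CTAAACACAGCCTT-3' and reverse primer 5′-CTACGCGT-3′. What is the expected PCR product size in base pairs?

52 bp

The forward primer matches the template at positions 14–27.
Taking the reverse complement of CTACGCGT gives ACGCGTAG, found at positions 58–65 on the template; the primer anneals here to the top strand with its 3' end pointing upstream.
Product length = (reverse-primer end) − (forward-primer start) + 1 = 65 − 14 + 1 = 52 bp.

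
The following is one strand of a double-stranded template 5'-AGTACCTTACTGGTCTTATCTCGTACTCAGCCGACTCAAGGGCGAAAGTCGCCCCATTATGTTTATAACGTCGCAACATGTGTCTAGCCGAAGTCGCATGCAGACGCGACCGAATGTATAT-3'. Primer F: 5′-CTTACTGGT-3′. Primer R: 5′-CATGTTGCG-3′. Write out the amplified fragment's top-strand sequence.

Forward primer CTTACTGGT is found on the top strand at positions 6–14.
Reverse complement of the reverse primer: CGCAACATG. This occurs on the top strand at positions 72–80.
The product is the template from position 6 through 80 (75 bp).

5'-CTTACTGGTCTTATCTCGTACTCAGCCGACTCAAGGGCGAAAGTCGCCCCATTATGTTTATAACGTCGCAACATG-3'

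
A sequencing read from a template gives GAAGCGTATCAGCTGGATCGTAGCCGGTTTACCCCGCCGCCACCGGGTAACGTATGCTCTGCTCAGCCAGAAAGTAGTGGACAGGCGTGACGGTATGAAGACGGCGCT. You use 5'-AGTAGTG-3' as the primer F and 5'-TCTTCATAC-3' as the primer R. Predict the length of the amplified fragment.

Forward primer AGTAGTG is found on the top strand at positions 73–79.
Reverse complement of the reverse primer: GTATGAAGA. This occurs on the top strand at positions 93–101.
Product length = (reverse-primer end) − (forward-primer start) + 1 = 101 − 73 + 1 = 29 bp.

29 bp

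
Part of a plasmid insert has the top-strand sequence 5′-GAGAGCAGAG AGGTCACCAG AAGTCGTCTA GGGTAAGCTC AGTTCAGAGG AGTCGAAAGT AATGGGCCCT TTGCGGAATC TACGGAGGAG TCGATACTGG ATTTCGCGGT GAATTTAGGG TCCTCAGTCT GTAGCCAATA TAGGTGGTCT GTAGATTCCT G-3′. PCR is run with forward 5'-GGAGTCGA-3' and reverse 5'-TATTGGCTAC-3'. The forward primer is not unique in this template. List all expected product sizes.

92 bp, 54 bp

The forward primer GGAGTCGA matches the top strand at positions 49–56, 87–94.
The reverse primer's reverse complement is GTAGCCAATA, matching at positions 131–140.
Each forward site pairs with the reverse site to give a product ending at position 140: sizes 92, 54 bp.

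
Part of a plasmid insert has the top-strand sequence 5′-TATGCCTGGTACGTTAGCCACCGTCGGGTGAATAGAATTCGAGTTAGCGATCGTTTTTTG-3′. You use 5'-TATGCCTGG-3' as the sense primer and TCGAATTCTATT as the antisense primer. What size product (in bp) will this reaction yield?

Scanning the template, TATGCCTGG occurs at positions 1–9; this primer anneals to the bottom strand there with its 3' end pointing downstream.
The reverse primer's reverse complement is AATAGAATTCGA, which matches the template at positions 31–42.
Product length = (reverse-primer end) − (forward-primer start) + 1 = 42 − 1 + 1 = 42 bp.

42 bp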